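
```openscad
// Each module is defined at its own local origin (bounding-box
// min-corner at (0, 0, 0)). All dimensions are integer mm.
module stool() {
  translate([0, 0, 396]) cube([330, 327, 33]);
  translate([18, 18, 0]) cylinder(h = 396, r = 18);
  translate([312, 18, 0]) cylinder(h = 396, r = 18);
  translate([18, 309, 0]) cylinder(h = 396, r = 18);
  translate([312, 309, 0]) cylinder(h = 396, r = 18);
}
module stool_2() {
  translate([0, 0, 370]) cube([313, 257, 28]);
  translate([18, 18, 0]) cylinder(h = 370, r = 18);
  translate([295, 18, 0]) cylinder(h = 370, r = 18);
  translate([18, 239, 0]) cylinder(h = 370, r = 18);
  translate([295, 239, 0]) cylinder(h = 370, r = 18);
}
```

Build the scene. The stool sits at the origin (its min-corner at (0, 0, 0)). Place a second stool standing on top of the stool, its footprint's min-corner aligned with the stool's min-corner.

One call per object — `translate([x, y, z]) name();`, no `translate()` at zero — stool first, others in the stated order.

stool();
translate([0, 0, 429]) stool_2();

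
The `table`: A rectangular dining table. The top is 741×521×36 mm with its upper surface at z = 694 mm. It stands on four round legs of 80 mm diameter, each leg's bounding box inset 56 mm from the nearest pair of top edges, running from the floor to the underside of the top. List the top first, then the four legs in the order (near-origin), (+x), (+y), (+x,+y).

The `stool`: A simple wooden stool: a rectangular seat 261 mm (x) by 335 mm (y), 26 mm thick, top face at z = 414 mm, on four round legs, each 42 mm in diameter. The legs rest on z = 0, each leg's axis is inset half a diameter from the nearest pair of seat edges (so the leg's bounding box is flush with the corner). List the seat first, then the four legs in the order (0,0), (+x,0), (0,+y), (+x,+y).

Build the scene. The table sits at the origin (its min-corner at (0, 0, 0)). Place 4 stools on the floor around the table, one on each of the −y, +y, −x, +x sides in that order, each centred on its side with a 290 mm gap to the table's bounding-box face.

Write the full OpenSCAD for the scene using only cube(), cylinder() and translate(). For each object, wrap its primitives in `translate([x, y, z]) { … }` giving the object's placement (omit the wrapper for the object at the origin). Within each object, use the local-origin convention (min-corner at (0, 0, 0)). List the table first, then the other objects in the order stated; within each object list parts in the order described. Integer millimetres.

translate([0, 0, 658]) cube([741, 521, 36]);
translate([96, 96, 0]) cylinder(h = 658, r = 40);
translate([645, 96, 0]) cylinder(h = 658, r = 40);
translate([96, 425, 0]) cylinder(h = 658, r = 40);
translate([645, 425, 0]) cylinder(h = 658, r = 40);
translate([240, -625, 0]) {
  translate([0, 0, 388]) cube([261, 335, 26]);
  translate([21, 21, 0]) cylinder(h = 388, r = 21);
  translate([240, 21, 0]) cylinder(h = 388, r = 21);
  translate([21, 314, 0]) cylinder(h = 388, r = 21);
  translate([240, 314, 0]) cylinder(h = 388, r = 21);
}
translate([240, 811, 0]) {
  translate([0, 0, 388]) cube([261, 335, 26]);
  translate([21, 21, 0]) cylinder(h = 388, r = 21);
  translate([240, 21, 0]) cylinder(h = 388, r = 21);
  translate([21, 314, 0]) cylinder(h = 388, r = 21);
  translate([240, 314, 0]) cylinder(h = 388, r = 21);
}
translate([-551, 93, 0]) {
  translate([0, 0, 388]) cube([261, 335, 26]);
  translate([21, 21, 0]) cylinder(h = 388, r = 21);
  translate([240, 21, 0]) cylinder(h = 388, r = 21);
  translate([21, 314, 0]) cylinder(h = 388, r = 21);
  translate([240, 314, 0]) cylinder(h = 388, r = 21);
}
translate([1031, 93, 0]) {
  translate([0, 0, 388]) cube([261, 335, 26]);
  translate([21, 21, 0]) cylinder(h = 388, r = 21);
  translate([240, 21, 0]) cylinder(h = 388, r = 21);
  translate([21, 314, 0]) cylinder(h = 388, r = 21);
  translate([240, 314, 0]) cylinder(h = 388, r = 21);
}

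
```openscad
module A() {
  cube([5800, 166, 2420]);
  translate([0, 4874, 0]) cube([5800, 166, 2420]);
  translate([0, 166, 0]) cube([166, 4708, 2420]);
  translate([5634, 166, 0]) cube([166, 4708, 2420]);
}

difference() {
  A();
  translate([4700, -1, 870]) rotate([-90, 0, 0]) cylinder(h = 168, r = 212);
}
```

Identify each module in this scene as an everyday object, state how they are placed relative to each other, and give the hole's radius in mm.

The subtracted cylinder has r = 212 mm.

A is a house frame. The house frame has a circular hole through its front wall. The hole's radius is 212 mm.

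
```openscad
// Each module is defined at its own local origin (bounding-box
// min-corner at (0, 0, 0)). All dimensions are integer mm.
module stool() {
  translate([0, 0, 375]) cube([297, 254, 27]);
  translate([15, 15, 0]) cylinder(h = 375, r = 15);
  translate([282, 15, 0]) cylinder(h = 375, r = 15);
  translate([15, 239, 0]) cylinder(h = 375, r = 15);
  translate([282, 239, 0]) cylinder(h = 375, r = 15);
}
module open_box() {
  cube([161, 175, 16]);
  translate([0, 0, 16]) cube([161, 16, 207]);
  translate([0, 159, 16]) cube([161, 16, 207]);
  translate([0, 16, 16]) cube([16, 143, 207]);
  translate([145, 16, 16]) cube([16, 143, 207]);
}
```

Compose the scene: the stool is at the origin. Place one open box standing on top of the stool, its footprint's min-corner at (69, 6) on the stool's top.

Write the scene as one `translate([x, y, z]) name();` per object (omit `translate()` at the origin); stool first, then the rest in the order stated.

stool();
translate([69, 6, 402]) open_box();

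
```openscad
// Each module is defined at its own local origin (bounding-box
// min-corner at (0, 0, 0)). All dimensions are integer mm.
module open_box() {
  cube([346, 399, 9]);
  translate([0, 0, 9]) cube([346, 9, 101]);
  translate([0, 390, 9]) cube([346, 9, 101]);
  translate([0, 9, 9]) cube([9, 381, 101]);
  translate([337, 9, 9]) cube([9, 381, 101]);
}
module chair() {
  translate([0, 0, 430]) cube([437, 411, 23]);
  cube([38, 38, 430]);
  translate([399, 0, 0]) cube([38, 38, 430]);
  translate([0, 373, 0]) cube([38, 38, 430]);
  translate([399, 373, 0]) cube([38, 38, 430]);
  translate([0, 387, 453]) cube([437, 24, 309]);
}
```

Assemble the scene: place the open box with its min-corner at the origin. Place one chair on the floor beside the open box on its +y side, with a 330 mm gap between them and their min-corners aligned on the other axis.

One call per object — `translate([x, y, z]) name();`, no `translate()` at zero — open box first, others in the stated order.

open_box();
translate([0, 729, 0]) chair();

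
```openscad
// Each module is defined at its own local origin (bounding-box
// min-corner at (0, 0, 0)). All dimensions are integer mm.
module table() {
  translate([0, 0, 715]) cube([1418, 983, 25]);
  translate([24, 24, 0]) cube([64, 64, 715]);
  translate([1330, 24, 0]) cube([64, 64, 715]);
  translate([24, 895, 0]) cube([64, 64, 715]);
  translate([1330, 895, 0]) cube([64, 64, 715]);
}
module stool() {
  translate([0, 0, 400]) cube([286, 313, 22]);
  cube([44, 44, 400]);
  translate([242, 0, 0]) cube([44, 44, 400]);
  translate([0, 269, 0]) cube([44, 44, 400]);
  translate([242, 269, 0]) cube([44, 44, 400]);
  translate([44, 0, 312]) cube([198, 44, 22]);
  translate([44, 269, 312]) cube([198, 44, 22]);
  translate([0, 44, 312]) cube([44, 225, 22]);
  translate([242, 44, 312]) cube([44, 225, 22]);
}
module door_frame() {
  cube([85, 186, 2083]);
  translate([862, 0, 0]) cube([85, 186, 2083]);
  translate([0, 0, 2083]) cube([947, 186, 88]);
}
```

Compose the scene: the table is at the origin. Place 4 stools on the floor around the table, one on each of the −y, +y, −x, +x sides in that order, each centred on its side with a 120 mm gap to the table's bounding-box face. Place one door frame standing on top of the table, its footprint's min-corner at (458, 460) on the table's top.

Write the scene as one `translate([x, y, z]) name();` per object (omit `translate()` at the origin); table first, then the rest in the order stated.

table();
translate([566, -433, 0]) stool();
translate([566, 1103, 0]) stool();
translate([-406, 335, 0]) stool();
translate([1538, 335, 0]) stool();
translate([458, 460, 740]) door_frame();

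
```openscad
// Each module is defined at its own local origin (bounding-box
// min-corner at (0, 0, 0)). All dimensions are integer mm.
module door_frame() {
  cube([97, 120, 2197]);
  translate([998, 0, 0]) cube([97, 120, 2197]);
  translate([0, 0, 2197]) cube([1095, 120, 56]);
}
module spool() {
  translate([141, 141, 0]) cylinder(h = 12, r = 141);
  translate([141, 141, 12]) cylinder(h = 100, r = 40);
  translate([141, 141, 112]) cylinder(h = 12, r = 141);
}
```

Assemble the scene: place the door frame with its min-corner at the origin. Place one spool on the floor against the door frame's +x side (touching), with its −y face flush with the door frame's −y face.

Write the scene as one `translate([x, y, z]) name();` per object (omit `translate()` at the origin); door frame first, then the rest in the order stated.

door_frame();
translate([1095, 0, 0]) spool();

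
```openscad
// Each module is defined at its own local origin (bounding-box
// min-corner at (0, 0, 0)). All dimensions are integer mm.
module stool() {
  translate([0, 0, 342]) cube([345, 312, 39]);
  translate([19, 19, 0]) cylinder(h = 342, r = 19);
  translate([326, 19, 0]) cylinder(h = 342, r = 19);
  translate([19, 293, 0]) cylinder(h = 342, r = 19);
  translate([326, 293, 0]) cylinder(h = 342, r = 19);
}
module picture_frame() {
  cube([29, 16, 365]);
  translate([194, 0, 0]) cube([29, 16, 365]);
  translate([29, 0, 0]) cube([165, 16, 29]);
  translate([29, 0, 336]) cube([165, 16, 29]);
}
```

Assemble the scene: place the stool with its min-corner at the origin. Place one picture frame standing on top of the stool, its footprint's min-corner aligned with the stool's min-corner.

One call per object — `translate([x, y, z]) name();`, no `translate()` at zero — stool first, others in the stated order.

stool();
translate([0, 0, 381]) picture_frame();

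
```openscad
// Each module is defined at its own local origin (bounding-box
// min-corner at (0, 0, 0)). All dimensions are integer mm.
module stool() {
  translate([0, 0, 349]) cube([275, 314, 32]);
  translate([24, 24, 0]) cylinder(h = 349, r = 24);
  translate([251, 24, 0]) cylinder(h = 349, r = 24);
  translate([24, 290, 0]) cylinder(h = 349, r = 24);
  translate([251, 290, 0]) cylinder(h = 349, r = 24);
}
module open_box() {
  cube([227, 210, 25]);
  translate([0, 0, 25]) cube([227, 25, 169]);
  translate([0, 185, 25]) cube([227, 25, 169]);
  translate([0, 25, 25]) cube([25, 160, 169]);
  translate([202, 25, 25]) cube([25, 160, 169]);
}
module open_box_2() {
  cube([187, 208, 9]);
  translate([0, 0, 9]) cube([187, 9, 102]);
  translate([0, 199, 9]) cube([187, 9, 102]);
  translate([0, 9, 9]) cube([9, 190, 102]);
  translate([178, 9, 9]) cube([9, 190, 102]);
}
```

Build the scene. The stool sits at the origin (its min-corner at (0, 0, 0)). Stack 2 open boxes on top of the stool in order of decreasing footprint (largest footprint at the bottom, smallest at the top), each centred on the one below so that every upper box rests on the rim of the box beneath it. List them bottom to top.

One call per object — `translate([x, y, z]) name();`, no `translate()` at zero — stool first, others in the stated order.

stool();
translate([24, 52, 381]) open_box();
translate([44, 53, 575]) open_box_2();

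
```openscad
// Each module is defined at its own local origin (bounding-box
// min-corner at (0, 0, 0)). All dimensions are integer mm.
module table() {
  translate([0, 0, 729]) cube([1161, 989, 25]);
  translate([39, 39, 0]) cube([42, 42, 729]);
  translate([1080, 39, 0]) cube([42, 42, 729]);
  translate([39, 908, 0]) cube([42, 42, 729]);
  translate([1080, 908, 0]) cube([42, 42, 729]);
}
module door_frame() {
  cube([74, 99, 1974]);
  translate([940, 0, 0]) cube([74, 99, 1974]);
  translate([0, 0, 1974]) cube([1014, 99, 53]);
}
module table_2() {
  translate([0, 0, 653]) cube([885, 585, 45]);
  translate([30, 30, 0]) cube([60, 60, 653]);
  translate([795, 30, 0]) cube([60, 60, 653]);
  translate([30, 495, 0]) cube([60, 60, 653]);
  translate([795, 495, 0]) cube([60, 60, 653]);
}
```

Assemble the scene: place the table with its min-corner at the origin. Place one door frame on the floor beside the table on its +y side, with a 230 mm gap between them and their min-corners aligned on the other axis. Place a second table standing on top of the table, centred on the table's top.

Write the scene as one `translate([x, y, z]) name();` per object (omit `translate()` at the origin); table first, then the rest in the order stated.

table();
translate([0, 1219, 0]) door_frame();
translate([138, 202, 754]) table_2();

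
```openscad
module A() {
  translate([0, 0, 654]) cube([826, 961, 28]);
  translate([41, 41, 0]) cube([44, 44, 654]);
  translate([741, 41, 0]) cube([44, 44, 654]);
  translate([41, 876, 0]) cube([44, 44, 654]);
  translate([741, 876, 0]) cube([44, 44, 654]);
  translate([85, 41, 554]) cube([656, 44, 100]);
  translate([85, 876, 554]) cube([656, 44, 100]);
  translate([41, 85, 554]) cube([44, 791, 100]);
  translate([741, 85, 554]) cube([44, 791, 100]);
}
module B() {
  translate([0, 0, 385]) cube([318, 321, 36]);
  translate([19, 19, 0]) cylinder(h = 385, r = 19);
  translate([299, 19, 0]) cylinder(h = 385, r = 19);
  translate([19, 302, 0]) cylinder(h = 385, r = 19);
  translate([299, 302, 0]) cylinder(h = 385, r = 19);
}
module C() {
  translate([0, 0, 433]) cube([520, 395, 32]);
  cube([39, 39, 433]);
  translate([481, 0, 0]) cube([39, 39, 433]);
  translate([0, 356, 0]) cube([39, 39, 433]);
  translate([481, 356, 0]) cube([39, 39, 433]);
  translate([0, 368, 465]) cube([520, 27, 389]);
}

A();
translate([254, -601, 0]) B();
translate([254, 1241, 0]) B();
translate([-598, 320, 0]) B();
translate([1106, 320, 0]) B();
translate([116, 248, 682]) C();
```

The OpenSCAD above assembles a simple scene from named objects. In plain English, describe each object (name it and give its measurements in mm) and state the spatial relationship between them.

A is a table: top 826 mm (x) × 961 mm (y), 28 mm thick, upper face at z = 682 mm, on four 44×44 mm square legs, each inset 41 mm from the nearest pair of top edges, running from z = 0 to the bottom of the top. Four apron rails, 44 mm thick and 100 mm tall, run between adjacent legs with their top edges flush with the underside of the top and their outer faces flush with the legs' outer faces.

B is a four-legged stool. The seat is 318×321 mm, 36 mm thick, top at z = 421 mm. It stands on four round legs, each 38 mm in diameter, from z = 0 to the seat underside, each leg's axis is inset half a diameter from the nearest pair of seat edges (so the leg's bounding box is flush with the corner).

C is a chair. The seat is a 520×395×32 mm slab with its top at z = 465 mm, on four 39×39 mm corner legs (flush with the seat edges, standing on z = 0). A flat backrest 27 mm thick, 389 mm tall, spans the full seat width and rises from the seat top along its +y edge, rear face flush with the rear of the seat.

Four stools sit around the table at the −y, +y, −x, +x sides. The chair is on top of the table.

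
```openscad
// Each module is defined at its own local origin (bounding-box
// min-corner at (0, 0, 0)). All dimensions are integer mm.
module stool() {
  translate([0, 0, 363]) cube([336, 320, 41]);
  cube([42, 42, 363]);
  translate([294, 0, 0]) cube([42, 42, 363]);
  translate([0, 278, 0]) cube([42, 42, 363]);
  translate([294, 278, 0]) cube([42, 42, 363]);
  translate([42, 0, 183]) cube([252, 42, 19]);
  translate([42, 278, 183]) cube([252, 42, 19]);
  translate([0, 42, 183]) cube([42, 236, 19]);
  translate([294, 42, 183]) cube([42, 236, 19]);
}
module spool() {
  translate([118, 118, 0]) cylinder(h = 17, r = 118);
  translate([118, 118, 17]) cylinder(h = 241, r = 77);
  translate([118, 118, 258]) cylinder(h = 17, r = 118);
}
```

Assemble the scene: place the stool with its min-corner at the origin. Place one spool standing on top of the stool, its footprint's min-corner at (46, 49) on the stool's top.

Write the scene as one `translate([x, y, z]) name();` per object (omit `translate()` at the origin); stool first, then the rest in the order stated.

stool();
translate([46, 49, 404]) spool();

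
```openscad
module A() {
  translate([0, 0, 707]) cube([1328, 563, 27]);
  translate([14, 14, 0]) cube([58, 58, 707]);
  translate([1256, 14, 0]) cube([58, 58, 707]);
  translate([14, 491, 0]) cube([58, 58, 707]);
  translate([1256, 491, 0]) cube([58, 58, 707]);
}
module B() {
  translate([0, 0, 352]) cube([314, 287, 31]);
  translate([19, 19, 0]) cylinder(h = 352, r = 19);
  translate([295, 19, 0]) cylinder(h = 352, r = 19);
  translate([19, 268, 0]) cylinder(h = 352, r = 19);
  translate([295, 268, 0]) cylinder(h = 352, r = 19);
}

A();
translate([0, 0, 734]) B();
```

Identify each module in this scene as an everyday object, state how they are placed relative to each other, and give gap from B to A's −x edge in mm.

A is a table. B is a stool. The stool is on top of the table. The gap from the stool to the table's −x edge is 0 mm.

The stool's min-x is at 0; the table's min-x is 0; gap = 0 mm.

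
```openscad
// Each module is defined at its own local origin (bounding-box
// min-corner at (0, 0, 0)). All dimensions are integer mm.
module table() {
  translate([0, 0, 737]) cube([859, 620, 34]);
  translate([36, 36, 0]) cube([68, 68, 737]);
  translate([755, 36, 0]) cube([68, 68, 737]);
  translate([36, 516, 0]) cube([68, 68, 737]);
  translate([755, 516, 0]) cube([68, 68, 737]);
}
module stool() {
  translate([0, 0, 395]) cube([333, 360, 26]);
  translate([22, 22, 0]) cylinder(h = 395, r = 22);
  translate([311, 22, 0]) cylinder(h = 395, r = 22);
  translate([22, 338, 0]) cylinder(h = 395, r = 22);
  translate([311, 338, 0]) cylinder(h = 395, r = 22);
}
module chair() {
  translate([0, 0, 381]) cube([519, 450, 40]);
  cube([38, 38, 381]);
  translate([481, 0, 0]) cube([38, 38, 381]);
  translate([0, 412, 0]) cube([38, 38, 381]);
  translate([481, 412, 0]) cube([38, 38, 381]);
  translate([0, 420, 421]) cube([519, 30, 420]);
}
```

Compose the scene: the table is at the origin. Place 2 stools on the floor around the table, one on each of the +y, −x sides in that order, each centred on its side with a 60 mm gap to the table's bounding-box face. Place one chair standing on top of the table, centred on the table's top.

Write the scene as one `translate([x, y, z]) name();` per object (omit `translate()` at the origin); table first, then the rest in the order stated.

table();
translate([263, 680, 0]) stool();
translate([-393, 130, 0]) stool();
translate([170, 85, 771]) chair();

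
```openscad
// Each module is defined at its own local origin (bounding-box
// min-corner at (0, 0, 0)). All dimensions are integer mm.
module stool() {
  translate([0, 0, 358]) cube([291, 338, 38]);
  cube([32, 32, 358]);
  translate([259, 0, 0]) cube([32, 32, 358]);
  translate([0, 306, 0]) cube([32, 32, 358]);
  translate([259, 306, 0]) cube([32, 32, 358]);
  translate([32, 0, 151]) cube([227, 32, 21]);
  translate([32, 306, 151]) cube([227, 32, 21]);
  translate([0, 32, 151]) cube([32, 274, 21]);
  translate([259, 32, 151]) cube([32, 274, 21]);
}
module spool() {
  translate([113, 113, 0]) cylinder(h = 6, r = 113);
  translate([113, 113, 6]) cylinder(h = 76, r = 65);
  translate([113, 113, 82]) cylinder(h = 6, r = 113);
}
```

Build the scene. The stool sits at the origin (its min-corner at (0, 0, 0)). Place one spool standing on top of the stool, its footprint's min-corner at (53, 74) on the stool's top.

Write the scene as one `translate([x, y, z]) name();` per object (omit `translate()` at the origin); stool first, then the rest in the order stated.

stool();
translate([53, 74, 396]) spool();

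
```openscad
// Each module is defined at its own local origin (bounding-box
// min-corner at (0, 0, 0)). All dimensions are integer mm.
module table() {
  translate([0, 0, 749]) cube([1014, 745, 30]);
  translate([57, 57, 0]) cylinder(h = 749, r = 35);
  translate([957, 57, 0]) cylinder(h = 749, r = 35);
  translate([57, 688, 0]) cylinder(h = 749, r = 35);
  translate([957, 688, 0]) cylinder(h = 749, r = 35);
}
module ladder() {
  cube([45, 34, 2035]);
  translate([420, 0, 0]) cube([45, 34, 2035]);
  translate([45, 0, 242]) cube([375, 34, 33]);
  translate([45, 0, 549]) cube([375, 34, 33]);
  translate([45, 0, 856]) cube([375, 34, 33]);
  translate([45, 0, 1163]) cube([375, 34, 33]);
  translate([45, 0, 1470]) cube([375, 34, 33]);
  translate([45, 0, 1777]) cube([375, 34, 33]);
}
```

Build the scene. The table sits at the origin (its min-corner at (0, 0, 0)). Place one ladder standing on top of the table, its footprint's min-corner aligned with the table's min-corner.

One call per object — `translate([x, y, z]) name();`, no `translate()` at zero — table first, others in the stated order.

table();
translate([0, 0, 779]) ladder();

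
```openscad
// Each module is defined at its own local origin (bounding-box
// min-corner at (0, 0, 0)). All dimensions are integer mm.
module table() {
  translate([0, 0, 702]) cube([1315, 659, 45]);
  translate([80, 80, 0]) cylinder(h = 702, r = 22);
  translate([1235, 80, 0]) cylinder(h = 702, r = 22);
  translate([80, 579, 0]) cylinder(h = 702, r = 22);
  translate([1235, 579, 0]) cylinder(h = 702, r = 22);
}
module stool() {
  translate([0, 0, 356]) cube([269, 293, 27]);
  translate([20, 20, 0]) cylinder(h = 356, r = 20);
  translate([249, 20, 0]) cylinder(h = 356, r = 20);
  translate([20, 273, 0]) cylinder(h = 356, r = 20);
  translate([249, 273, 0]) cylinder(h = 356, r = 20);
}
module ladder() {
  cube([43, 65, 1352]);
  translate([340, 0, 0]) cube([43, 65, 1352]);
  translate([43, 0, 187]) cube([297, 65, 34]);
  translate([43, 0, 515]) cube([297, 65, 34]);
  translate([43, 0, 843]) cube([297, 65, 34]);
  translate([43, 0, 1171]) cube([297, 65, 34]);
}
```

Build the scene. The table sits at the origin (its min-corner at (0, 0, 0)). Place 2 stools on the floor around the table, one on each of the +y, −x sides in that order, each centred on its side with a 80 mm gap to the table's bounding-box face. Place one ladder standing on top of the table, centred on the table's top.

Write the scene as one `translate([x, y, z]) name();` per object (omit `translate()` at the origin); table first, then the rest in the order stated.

table();
translate([523, 739, 0]) stool();
translate([-349, 183, 0]) stool();
translate([466, 297, 747]) ladder();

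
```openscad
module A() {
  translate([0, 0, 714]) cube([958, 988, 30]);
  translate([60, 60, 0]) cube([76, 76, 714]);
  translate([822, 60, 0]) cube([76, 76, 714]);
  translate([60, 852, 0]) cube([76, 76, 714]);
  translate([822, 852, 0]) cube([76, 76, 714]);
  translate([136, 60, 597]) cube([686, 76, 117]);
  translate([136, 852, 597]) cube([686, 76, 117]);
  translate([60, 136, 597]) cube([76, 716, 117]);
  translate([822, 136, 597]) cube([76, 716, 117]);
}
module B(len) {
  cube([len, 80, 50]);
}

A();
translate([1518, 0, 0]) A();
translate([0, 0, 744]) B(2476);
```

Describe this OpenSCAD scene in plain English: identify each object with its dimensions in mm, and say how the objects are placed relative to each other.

A is a table: top 958 mm (x) × 988 mm (y), 30 mm thick, upper face at z = 744 mm, on four 76×76 mm square legs, each inset 60 mm from the nearest pair of top edges, running from z = 0 to the bottom of the top. Four apron rails, 76 mm thick and 117 mm tall, run between adjacent legs with their top edges flush with the underside of the top and their outer faces flush with the legs' outer faces.

B is a rectangular beam 2476 mm long (x), 80 mm deep (y), 50 mm thick (z).

The beam spans the tops of two tables placed 560 mm apart, resting at z = 744 mm.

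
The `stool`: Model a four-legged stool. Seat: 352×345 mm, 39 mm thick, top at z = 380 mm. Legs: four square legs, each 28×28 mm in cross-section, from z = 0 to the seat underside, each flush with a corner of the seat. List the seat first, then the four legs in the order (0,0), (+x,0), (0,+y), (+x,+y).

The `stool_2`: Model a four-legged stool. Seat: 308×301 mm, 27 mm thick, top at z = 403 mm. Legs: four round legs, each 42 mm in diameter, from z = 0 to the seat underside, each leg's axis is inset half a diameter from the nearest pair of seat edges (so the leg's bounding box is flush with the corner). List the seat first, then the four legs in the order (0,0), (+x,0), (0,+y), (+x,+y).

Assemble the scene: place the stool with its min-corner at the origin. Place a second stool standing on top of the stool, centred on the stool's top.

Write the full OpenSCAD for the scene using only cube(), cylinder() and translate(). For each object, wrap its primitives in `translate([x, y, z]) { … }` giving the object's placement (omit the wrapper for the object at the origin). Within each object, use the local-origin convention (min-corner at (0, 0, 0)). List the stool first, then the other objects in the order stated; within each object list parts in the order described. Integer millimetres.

translate([0, 0, 341]) cube([352, 345, 39]);
cube([28, 28, 341]);
translate([324, 0, 0]) cube([28, 28, 341]);
translate([0, 317, 0]) cube([28, 28, 341]);
translate([324, 317, 0]) cube([28, 28, 341]);
translate([22, 22, 380]) {
  translate([0, 0, 376]) cube([308, 301, 27]);
  translate([21, 21, 0]) cylinder(h = 376, r = 21);
  translate([287, 21, 0]) cylinder(h = 376, r = 21);
  translate([21, 280, 0]) cylinder(h = 376, r = 21);
  translate([287, 280, 0]) cylinder(h = 376, r = 21);
}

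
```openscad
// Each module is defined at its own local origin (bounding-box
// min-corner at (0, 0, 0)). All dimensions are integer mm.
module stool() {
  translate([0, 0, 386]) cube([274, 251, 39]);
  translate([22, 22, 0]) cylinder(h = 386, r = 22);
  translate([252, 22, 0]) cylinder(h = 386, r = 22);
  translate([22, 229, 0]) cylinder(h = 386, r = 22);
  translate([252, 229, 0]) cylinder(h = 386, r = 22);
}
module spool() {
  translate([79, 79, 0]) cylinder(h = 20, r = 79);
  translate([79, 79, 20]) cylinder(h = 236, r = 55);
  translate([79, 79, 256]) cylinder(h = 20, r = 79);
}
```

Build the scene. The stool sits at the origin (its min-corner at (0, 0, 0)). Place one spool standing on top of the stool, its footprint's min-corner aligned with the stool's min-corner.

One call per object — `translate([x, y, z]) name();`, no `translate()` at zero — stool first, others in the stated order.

stool();
translate([0, 0, 425]) spool();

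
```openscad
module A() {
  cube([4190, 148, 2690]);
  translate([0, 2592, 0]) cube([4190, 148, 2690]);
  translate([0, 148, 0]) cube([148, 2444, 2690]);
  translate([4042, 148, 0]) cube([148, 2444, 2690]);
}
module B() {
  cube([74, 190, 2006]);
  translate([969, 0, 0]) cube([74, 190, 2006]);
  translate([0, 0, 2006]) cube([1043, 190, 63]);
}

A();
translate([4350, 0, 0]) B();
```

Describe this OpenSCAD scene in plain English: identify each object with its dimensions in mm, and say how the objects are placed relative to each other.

A is the wall frame of a small rectangular building: four walls, each 2690 mm tall and 148 mm thick, enclosing a footprint 4190 mm (x) by 2740 mm (y) outside-to-outside, with no floor or roof. The front and back walls (the −y and +y sides) span the full width; the two side walls fit between them.

B is a door frame. The clear opening is 895 mm wide and 2006 mm high. Two 74 mm wide jambs, 190 mm deep, stand either side of the opening from the floor to the top of the opening. A 63 mm thick head sits across the top of both jambs, spanning the full outside width of the frame.

The door frame is on the floor beside the house frame on its +x side.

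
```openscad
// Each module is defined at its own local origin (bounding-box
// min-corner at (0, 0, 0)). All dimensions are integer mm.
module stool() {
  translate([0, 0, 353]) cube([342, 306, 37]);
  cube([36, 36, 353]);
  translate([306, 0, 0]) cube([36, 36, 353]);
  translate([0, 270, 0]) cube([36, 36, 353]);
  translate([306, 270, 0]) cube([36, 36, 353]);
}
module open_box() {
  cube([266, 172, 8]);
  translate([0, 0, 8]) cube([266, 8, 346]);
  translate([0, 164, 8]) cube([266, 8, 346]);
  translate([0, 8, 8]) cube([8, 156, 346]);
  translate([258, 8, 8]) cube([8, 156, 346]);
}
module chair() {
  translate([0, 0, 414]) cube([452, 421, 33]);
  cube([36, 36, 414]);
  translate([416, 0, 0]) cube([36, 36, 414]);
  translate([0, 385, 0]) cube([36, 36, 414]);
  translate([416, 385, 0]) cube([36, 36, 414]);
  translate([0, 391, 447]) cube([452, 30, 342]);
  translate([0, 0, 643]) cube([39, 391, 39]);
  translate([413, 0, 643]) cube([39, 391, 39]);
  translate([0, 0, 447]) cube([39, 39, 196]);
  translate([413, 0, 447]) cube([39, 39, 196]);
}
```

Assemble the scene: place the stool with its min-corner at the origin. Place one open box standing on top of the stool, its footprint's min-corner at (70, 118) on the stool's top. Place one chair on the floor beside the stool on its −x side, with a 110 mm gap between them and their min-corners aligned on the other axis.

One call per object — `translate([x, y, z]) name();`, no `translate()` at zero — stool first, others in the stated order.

stool();
translate([70, 118, 390]) open_box();
translate([-562, 0, 0]) chair();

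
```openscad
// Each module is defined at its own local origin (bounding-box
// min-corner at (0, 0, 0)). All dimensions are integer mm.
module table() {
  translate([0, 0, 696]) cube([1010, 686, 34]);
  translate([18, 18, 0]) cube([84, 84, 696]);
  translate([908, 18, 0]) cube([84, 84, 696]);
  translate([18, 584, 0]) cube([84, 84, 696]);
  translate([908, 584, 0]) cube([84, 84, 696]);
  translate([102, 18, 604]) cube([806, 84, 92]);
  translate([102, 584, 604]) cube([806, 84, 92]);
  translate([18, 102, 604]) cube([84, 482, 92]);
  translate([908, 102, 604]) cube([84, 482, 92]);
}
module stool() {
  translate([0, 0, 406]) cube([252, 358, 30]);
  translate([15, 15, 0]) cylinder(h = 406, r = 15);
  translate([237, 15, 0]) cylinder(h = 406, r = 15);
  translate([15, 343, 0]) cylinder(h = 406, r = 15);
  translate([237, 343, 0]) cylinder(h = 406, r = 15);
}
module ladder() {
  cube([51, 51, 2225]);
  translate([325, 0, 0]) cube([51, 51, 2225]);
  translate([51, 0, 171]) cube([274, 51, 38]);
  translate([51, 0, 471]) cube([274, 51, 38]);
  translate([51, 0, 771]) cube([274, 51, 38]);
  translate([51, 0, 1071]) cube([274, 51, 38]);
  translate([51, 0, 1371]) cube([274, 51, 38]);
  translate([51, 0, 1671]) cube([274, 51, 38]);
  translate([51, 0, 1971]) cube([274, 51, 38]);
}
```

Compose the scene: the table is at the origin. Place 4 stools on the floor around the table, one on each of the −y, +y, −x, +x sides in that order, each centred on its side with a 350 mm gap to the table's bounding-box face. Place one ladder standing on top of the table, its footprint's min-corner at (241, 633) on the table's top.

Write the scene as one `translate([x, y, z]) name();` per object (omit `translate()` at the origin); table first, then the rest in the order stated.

table();
translate([379, -708, 0]) stool();
translate([379, 1036, 0]) stool();
translate([-602, 164, 0]) stool();
translate([1360, 164, 0]) stool();
translate([241, 633, 730]) ladder();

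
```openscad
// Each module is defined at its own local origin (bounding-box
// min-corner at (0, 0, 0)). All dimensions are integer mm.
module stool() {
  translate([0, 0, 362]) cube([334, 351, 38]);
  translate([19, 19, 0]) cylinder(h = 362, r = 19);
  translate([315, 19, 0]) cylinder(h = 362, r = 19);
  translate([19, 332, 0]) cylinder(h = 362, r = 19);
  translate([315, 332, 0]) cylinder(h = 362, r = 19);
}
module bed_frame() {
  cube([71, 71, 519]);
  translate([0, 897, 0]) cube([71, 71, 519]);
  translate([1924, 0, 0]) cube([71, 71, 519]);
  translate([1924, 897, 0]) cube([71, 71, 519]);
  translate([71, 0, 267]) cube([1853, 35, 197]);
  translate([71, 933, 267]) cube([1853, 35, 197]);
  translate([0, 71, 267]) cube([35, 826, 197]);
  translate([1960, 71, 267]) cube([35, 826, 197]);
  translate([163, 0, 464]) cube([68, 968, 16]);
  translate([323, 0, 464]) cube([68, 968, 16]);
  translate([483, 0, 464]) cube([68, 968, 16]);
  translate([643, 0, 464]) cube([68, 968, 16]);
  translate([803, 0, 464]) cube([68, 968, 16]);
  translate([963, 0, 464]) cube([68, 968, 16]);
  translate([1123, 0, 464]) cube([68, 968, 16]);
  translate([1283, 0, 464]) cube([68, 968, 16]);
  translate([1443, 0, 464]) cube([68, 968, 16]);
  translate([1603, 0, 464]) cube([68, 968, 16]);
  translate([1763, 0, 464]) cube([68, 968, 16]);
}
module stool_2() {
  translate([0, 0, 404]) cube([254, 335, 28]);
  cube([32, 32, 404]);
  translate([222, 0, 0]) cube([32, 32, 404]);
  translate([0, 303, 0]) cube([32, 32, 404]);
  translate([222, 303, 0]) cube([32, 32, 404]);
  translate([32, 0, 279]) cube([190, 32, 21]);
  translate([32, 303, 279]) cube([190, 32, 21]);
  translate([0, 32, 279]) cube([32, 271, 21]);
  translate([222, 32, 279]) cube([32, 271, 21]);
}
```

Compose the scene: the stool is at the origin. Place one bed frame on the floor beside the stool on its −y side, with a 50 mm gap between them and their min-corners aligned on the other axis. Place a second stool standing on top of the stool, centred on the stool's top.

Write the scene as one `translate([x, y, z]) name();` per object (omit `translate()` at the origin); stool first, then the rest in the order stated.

stool();
translate([0, -1018, 0]) bed_frame();
translate([40, 8, 400]) stool_2();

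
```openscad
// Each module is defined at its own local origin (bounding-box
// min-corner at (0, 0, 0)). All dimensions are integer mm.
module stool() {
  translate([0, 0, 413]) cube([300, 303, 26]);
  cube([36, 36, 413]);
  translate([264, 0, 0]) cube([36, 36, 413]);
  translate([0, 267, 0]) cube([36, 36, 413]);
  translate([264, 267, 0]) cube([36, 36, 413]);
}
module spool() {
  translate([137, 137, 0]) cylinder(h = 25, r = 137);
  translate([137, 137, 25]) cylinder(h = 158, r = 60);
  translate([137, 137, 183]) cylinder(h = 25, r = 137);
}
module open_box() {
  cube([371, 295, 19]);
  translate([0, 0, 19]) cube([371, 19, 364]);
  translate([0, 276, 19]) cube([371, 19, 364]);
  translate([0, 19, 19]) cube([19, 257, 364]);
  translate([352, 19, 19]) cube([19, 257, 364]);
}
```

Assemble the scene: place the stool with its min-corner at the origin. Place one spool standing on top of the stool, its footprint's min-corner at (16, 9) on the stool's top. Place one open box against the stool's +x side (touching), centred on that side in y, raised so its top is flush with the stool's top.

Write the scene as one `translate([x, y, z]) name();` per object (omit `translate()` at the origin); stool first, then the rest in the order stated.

stool();
translate([16, 9, 439]) spool();
translate([300, 4, 56]) open_box();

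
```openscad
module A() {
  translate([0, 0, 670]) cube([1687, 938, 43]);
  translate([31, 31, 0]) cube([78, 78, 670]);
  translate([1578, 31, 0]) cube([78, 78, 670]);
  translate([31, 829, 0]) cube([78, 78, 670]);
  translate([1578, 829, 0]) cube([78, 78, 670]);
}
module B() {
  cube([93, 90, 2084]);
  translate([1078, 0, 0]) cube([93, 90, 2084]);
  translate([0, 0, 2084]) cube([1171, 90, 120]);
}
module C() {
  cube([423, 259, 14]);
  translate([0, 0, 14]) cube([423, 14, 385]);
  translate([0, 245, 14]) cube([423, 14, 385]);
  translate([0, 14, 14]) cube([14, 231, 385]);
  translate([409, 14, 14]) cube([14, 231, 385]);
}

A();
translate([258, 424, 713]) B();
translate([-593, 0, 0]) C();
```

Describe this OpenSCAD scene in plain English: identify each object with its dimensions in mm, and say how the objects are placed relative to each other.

A is a rectangular dining table. The top is 1687×938×43 mm with its upper surface at z = 713 mm. It stands on four 78×78 mm square legs, each inset 31 mm from the nearest pair of top edges, running from the floor to the underside of the top.

B is a door frame. The clear opening is 985 mm wide and 2084 mm high. Two 93 mm wide jambs, 90 mm deep, stand either side of the opening from the floor to the top of the opening. A 120 mm thick head sits across the top of both jambs, spanning the full outside width of the frame.

C is an open-topped rectangular box: outside dimensions 423×259×399 mm, with a uniform wall and base thickness of 14 mm. The base is a full 423×259 slab on the floor; four walls sit on top of the base. The front and back walls (the −y and +y sides) span the full width; the two side walls fit between them.

The door frame is on top of the table, centred. The open box is on the floor beside the table on its −x side.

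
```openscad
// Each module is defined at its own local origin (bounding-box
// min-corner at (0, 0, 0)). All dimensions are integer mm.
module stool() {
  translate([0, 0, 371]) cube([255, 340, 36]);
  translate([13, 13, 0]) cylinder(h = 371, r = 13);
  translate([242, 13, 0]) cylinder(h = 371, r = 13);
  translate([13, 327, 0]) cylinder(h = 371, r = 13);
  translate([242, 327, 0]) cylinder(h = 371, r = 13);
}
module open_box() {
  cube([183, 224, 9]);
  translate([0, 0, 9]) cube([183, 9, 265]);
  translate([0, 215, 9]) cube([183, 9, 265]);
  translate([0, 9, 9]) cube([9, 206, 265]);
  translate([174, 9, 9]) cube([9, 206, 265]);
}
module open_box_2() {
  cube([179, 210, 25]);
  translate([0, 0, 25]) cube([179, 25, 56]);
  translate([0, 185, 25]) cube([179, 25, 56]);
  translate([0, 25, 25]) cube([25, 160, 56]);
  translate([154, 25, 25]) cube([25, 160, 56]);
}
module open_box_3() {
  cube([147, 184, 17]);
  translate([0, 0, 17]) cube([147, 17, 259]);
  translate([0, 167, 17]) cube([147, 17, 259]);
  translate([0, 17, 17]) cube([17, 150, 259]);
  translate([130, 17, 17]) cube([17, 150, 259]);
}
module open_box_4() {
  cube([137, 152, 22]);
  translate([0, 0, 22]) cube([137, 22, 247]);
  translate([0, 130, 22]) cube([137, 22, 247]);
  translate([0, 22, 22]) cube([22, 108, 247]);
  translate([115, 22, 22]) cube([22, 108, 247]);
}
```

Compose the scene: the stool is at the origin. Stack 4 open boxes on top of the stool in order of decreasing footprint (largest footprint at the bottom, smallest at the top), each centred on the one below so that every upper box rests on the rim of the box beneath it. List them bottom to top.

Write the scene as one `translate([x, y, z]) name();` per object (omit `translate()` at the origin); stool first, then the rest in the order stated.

stool();
translate([36, 58, 407]) open_box();
translate([38, 65, 681]) open_box_2();
translate([54, 78, 762]) open_box_3();
translate([59, 94, 1038]) open_box_4();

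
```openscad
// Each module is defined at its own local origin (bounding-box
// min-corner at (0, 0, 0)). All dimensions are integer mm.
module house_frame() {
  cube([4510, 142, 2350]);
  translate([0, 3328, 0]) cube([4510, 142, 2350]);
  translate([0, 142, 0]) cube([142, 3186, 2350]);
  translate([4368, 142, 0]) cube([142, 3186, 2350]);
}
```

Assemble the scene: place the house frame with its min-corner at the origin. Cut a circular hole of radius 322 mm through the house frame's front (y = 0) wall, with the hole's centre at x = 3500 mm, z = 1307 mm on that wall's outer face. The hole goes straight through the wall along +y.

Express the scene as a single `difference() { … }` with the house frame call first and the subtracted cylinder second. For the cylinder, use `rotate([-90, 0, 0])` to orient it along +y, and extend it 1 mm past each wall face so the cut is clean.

difference() {
  house_frame();
  translate([3500, -1, 1307]) rotate([-90, 0, 0]) cylinder(h = 144, r = 322);
}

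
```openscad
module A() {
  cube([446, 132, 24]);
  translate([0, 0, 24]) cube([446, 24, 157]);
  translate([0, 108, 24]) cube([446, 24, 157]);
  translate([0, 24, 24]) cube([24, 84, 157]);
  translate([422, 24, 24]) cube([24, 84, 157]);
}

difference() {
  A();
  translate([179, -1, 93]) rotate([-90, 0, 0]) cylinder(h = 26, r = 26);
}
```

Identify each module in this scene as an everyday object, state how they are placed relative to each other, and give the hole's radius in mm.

The subtracted cylinder has r = 26 mm.

A is an open box. The open box has a circular hole through its front wall. The hole's radius is 26 mm.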